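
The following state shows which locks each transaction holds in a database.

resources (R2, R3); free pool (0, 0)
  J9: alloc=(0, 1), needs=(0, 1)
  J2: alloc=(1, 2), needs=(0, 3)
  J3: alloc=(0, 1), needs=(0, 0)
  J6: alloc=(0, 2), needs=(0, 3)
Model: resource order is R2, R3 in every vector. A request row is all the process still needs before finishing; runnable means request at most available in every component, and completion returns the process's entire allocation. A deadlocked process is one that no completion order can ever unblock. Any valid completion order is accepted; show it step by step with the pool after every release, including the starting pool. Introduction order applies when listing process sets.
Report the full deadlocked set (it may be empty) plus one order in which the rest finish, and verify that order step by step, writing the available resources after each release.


Deadlocked set: J2 and J6.
Key observation: the wall is R3: completing J3, J9 brings the pool only to (0, 2), and all the rest need more.
One completion order for the rest: J3, J9. Step-by-step check:
  pool = (0, 0)
  J3 needs (0, 0) <= (0, 0) -> finishes; pool += (0, 1) = (0, 1)
  J9 needs (0, 1) <= (0, 1) -> finishes; pool += (0, 1) = (0, 2)
The blocked processes can never fit:
  J2 cannot run: need (0, 3) vs free (0, 2) (insufficient R3)
  J6 cannot run: need (0, 3) vs free (0, 2) (insufficient R3)


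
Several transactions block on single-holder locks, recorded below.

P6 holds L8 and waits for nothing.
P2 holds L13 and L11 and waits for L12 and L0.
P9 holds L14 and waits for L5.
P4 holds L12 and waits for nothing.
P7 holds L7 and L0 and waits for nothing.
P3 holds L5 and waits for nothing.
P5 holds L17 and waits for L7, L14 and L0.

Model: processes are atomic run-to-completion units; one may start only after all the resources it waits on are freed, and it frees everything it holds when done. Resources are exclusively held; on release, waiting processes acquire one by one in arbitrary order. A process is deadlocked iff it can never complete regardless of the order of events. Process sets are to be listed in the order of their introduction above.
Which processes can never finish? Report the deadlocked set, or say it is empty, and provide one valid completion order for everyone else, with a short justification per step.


The deadlocked set is empty.
Key observation: the wait graph is acyclic; completion cascades from the unblocked processes through everyone else.
A valid finishing order for the others: P3, P9, P4, P7, P2, P6, P5.
Check, step by step:
  P3 waits on nothing -> runs at once and releases L5
  P9: everything it awaited (L5) is free; runs, freeing L14
  P4 waits on nothing -> runs at once and releases L12
  P7 waits on nothing -> runs at once and releases L7 and L0
  P2: everything it awaited (L12 and L0) is free; runs, freeing L13 and L11
  P6 waits on nothing -> runs at once and releases L8
  P5: everything it awaited (L7, L14 and L0) is free; runs, freeing L17


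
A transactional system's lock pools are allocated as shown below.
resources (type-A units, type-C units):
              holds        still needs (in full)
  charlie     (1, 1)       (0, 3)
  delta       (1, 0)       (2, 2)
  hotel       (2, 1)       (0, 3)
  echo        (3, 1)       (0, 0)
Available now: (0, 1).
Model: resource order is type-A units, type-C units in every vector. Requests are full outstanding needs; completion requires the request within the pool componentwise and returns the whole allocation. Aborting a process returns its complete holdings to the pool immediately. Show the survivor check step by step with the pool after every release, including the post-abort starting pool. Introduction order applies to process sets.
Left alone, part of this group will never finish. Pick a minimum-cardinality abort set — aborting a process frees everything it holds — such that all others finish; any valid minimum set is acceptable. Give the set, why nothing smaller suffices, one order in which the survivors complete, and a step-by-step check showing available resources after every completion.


Minimum abort set: charlie.
Key observation: hotel was stuck for good until charlie gave back (1, 1); in the order shown it finishes at step 3.
Why nothing smaller works: aborting no one leaves the state deadlocked as given.
One survivor order: echo, delta, hotel. Walking it through (post-abort pool first):
  pool = (1, 2)
  run echo (needs (0, 0), free (1, 2)); after release of (3, 1) the pool is (4, 3)
  run delta (needs (2, 2), free (4, 3)); after release of (1, 0) the pool is (5, 3)
  run hotel (needs (0, 3), free (5, 3)); after release of (2, 1) the pool is (7, 4)


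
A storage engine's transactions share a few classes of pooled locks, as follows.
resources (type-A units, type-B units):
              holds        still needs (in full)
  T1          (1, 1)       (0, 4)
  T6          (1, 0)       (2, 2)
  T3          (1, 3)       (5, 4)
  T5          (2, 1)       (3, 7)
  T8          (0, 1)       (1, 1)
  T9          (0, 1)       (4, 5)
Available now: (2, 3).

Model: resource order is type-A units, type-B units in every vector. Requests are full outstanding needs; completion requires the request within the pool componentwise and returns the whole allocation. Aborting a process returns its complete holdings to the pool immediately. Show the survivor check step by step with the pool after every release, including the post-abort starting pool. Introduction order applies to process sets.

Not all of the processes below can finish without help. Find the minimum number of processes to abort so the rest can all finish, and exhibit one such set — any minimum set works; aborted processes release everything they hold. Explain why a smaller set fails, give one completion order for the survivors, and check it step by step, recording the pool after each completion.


The answer: abort T3.
Key observation: no ordering could ever have run T5 before the abort of T3; with (1, 3) back in the pool it fits at step 5.
No smaller set exists: with zero aborts the deadlock remains.
The survivors complete as T6, T8, T1, T9, T5. Step-by-step check (starting from the post-abort pool):
  pool = (3, 6)
  T6: need (2, 2) fits (3, 6); releases (1, 0), pool now (4, 6)
  T8: need (1, 1) fits (4, 6); releases (0, 1), pool now (4, 7)
  T1: need (0, 4) fits (4, 7); releases (1, 1), pool now (5, 8)
  T9: need (4, 5) fits (5, 8); releases (0, 1), pool now (5, 9)
  T5: need (3, 7) fits (5, 9); releases (2, 1), pool now (7, 10)


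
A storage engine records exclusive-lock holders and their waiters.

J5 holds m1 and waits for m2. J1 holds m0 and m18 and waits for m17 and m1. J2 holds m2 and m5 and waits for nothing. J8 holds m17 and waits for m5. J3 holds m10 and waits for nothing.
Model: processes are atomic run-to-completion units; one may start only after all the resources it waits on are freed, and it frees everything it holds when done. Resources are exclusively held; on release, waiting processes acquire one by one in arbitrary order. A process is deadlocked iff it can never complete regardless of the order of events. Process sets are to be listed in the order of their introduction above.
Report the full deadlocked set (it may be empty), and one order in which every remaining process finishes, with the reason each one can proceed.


No process is deadlocked.
Key observation: all waits point, directly or indirectly, at processes that can finish, so nothing is permanently blocked.
One completion order for the rest: J2, J5, J3, J8, J1.
Walking it through:
  J2 waits on nothing -> runs at once and releases m2 and m5
  J5: everything it awaited (m2) is free; runs, freeing m1
  J3 waits on nothing -> runs at once and releases m10
  J8: everything it awaited (m5) is free; runs, freeing m17
  J1: everything it awaited (m17 and m1) is free; runs, freeing m0 and m18


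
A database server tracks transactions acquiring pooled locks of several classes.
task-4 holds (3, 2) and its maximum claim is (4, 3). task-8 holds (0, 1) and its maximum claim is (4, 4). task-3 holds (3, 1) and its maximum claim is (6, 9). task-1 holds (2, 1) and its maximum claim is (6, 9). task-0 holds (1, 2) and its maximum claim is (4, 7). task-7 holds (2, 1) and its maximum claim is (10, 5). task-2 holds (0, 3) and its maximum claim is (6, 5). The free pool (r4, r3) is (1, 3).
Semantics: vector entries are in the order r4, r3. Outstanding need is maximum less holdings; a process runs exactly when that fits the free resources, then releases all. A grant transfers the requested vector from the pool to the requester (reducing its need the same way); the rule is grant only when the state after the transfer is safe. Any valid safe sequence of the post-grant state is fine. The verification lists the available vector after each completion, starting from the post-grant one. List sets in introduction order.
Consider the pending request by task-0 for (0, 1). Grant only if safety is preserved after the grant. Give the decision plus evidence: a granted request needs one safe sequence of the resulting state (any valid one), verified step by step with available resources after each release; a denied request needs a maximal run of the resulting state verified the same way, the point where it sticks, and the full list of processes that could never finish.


GRANT — the state after the grant stays safe, e.g. via task-4, task-8, task-0, task-3, task-1, task-2, task-7.
Key observation: granting shrinks the pool to (1, 2), yet task-4 still fits and the chain goes through.
Check on the post-grant state, step by step:
  pool = (1, 2)
  task-4: need (1, 1) fits (1, 2); releases (3, 2), pool now (4, 4)
  task-8: need (4, 3) fits (4, 4); releases (0, 1), pool now (4, 5)
  task-0: need (3, 4) fits (4, 5); releases (1, 3), pool now (5, 8)
  task-3: need (3, 8) fits (5, 8); releases (3, 1), pool now (8, 9)
  task-1: need (4, 8) fits (8, 9); releases (2, 1), pool now (10, 10)
  task-2: need (6, 2) fits (10, 10); releases (0, 3), pool now (10, 13)
  task-7: need (8, 4) fits (10, 13); releases (2, 1), pool now (12, 14)


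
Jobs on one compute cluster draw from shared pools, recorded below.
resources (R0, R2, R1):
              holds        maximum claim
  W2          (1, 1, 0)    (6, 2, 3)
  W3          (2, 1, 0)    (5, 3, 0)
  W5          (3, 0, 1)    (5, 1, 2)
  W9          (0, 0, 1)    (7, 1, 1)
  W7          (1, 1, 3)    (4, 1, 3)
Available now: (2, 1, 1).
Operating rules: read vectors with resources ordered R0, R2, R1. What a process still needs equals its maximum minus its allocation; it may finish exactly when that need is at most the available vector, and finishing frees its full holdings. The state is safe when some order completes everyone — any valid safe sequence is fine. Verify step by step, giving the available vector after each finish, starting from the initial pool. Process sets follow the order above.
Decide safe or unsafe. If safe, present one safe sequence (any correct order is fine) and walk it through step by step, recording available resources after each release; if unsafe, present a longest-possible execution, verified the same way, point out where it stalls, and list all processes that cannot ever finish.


SAFE, for example via the order W5, W7, W3, W2, W9.
Key observation: the order's first zero-slack moment is W5 ((2, 1, 1) needed, (2, 1, 1) free — a requested resource with nothing to spare).
Verifying each step:
  pool = (2, 1, 1)
  run W5 (needs (2, 1, 1), free (2, 1, 1)); after release of (3, 0, 1) the pool is (5, 1, 2)
  run W7 (needs (3, 0, 0), free (5, 1, 2)); after release of (1, 1, 3) the pool is (6, 2, 5)
  run W3 (needs (3, 2, 0), free (6, 2, 5)); after release of (2, 1, 0) the pool is (8, 3, 5)
  run W2 (needs (5, 1, 3), free (8, 3, 5)); after release of (1, 1, 0) the pool is (9, 4, 5)
  run W9 (needs (7, 1, 0), free (9, 4, 5)); after release of (0, 0, 1) the pool is (9, 4, 6)


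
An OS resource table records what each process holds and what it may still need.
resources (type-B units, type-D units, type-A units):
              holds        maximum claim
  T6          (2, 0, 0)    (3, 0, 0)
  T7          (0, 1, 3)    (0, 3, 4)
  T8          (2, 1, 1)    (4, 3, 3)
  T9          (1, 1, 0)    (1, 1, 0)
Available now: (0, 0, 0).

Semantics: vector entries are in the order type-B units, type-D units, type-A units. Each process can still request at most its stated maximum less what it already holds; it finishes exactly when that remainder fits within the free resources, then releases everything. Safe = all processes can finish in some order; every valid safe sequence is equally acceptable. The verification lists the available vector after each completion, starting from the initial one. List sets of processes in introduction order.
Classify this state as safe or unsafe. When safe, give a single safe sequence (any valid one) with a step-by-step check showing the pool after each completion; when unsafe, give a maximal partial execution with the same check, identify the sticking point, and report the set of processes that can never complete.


UNSAFE — no complete ordering exists.
Key observation: once T9, T6 finish, the pool peaks at (3, 1, 0) — and every remaining process still needs more type-D units than that.
A maximal execution: T9, T6 — then nothing else fits. Check, step by step:
  pool = (0, 0, 0)
  run T9 (needs (0, 0, 0), free (0, 0, 0)); after release of (1, 1, 0) the pool is (1, 1, 0)
  run T6 (needs (1, 0, 0), free (1, 1, 0)); after release of (2, 0, 0) the pool is (3, 1, 0)
  blocked: T7 wants (0, 2, 1), pool (3, 1, 0) — not enough type-D units and type-A units
  blocked: T8 wants (2, 2, 2), pool (3, 1, 0) — not enough type-D units and type-A units
Permanently blocked: T7 and T8.


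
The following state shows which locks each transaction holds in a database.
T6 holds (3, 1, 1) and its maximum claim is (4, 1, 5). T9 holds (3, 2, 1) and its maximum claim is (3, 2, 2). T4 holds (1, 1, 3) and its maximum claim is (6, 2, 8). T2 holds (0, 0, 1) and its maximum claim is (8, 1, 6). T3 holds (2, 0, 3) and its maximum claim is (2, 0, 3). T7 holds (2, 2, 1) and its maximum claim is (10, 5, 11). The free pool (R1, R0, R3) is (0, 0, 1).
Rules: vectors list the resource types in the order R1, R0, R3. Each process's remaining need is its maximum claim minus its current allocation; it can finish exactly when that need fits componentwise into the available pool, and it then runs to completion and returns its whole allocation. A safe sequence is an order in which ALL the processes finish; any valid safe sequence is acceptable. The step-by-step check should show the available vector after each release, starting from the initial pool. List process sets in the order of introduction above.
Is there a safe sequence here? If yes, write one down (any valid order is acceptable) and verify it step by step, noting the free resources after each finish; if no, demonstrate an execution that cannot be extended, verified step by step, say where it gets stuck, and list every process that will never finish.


The state is SAFE; one workable sequence: T3, T6, T4, T9, T2, T7.
Key observation: at T6 the run first touches a limit — (1, 0, 4) against (2, 0, 4), exact on a resource it actually requests.
Verifying each step:
  pool = (0, 0, 1)
  run T3 (needs (0, 0, 0), free (0, 0, 1)); after release of (2, 0, 3) the pool is (2, 0, 4)
  run T6 (needs (1, 0, 4), free (2, 0, 4)); after release of (3, 1, 1) the pool is (5, 1, 5)
  run T4 (needs (5, 1, 5), free (5, 1, 5)); after release of (1, 1, 3) the pool is (6, 2, 8)
  run T9 (needs (0, 0, 1), free (6, 2, 8)); after release of (3, 2, 1) the pool is (9, 4, 9)
  run T2 (needs (8, 1, 5), free (9, 4, 9)); after release of (0, 0, 1) the pool is (9, 4, 10)
  run T7 (needs (8, 3, 10), free (9, 4, 10)); after release of (2, 2, 1) the pool is (11, 6, 11)


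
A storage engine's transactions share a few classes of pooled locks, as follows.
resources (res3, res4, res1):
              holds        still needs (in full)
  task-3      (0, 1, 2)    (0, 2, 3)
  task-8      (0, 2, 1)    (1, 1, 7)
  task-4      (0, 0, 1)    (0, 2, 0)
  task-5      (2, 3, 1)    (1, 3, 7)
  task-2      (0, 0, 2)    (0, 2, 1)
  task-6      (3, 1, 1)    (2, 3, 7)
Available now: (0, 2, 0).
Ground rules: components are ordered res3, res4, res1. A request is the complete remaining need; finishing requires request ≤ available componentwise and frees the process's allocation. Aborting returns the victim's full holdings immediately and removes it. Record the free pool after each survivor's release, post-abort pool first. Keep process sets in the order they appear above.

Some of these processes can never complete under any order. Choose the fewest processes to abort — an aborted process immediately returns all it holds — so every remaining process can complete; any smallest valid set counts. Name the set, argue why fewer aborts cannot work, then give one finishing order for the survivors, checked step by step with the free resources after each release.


Abort task-8 and task-6.
Key observation: task-5 was stuck for good until task-8 and task-6 gave back (3, 3, 2); in the order shown it finishes at step 4.
No one abort is enough; case by case: task-3 alone leaves task-8 blocked (short on res3 and res1); task-8 alone leaves task-5 blocked (short on res3 and res1); task-4 alone leaves task-8 blocked (short on res3 and res1); task-5 alone leaves task-8 blocked (short on res1); task-2 alone leaves task-8 blocked (short on res3 and res1); task-6 alone leaves task-8 blocked (short on res1).
One survivor order: task-4, task-3, task-2, task-5. Walking it through (post-abort pool first):
  pool = (3, 5, 2)
  task-4: need (0, 2, 0) fits (3, 5, 2); releases (0, 0, 1), pool now (3, 5, 3)
  task-3: need (0, 2, 3) fits (3, 5, 3); releases (0, 1, 2), pool now (3, 6, 5)
  task-2: need (0, 2, 1) fits (3, 6, 5); releases (0, 0, 2), pool now (3, 6, 7)
  task-5: need (1, 3, 7) fits (3, 6, 7); releases (2, 3, 1), pool now (5, 9, 8)


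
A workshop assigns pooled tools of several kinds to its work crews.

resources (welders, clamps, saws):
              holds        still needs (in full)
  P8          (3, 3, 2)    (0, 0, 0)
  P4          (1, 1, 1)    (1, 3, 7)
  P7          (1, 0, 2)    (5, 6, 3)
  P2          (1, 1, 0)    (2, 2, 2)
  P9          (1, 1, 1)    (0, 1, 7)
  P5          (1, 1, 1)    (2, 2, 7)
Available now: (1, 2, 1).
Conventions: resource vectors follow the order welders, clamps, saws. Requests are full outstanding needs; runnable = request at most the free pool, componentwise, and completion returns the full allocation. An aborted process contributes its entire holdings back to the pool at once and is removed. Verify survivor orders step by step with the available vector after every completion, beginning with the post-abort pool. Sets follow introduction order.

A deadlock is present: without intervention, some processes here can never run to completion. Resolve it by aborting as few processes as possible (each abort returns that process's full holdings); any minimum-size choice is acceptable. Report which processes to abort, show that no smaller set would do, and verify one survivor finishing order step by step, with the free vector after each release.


The answer: abort P4 and P5.
Key observation: P9 had no path to completion before; after the abort of P4 and P5 ((2, 2, 2) returned), step 4 is where it fits.
No one abort is enough; case by case: P8 alone leaves P4 blocked (short on saws); P4 alone leaves P9 blocked (short on saws); P7 alone leaves P4 blocked (short on saws); P2 alone leaves P4 blocked (short on saws); P9 alone leaves P4 blocked (short on saws); P5 alone leaves P4 blocked (short on saws).
Survivors finish in the order: P2, P8, P7, P9. Step-by-step check (pool after the aborts first):
  pool = (3, 4, 3)
  P2 needs (2, 2, 2) <= (3, 4, 3) -> finishes; pool += (1, 1, 0) = (4, 5, 3)
  P8 needs (0, 0, 0) <= (4, 5, 3) -> finishes; pool += (3, 3, 2) = (7, 8, 5)
  P7 needs (5, 6, 3) <= (7, 8, 5) -> finishes; pool += (1, 0, 2) = (8, 8, 7)
  P9 needs (0, 1, 7) <= (8, 8, 7) -> finishes; pool += (1, 1, 1) = (9, 9, 8)


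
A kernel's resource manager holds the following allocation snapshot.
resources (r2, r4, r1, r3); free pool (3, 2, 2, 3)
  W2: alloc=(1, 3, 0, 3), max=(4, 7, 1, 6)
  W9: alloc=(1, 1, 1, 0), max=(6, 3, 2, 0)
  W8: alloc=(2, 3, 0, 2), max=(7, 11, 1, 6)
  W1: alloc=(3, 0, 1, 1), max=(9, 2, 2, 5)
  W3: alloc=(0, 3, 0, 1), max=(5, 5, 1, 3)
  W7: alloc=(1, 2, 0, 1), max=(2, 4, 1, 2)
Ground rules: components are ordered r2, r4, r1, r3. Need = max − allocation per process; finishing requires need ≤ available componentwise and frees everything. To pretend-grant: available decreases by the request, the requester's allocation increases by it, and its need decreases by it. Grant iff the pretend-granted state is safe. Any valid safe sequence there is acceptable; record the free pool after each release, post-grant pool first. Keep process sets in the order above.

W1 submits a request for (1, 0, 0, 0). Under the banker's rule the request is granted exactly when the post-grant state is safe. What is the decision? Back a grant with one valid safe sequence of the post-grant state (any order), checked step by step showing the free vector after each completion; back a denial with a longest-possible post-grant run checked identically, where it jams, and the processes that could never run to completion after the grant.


DENY — the pretend-granted state is unsafe.
Key observation: no order helps: past W7, W2, the free pool tops out at (4, 7, 2, 7), below what each blocked process needs in r2.
After a pretend grant, a maximal execution: W7, W2 — then nothing else fits. Step-by-step check:
  pool = (2, 2, 2, 3)
  run W7 (needs (1, 2, 1, 1), free (2, 2, 2, 3)); after release of (1, 2, 0, 1) the pool is (3, 4, 2, 4)
  run W2 (needs (3, 4, 1, 3), free (3, 4, 2, 4)); after release of (1, 3, 0, 3) the pool is (4, 7, 2, 7)
  W9 still needs (5, 2, 1, 0) but only (4, 7, 2, 7) is free — short on r2
  W8 still needs (5, 8, 1, 4) but only (4, 7, 2, 7) is free — short on r2 and r4
  W1 still needs (5, 2, 1, 4) but only (4, 7, 2, 7) is free — short on r2
  W3 still needs (5, 2, 1, 2) but only (4, 7, 2, 7) is free — short on r2
Post-grant, the permanently blocked set is W9, W8, W1 and W3.


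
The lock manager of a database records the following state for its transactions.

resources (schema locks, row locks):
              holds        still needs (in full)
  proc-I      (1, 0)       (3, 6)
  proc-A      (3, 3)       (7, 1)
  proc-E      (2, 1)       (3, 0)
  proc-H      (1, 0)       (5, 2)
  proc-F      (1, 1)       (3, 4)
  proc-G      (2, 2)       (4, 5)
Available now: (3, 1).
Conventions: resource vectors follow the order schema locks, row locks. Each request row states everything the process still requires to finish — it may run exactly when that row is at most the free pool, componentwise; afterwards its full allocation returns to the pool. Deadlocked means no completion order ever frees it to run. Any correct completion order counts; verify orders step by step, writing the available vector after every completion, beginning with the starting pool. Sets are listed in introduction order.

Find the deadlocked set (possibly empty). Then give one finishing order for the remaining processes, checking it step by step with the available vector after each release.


Deadlocked set: proc-I, proc-A, proc-F and proc-G.
Key observation: after proc-E, proc-H the pool peaks at (6, 2), and each blocked process is short somewhere: proc-I on row locks; proc-A on schema locks; proc-F on row locks; proc-G on row locks.
The rest can finish in the order proc-E, proc-H. Step-by-step check:
  pool = (3, 1)
  proc-E: need (3, 0) fits (3, 1); releases (2, 1), pool now (5, 2)
  proc-H: need (5, 2) fits (5, 2); releases (1, 0), pool now (6, 2)
The stuck group stays short no matter what:
  proc-I cannot run: need (3, 6) vs free (6, 2) (insufficient row locks)
  proc-A cannot run: need (7, 1) vs free (6, 2) (insufficient schema locks)
  proc-F cannot run: need (3, 4) vs free (6, 2) (insufficient row locks)
  proc-G cannot run: need (4, 5) vs free (6, 2) (insufficient row locks)


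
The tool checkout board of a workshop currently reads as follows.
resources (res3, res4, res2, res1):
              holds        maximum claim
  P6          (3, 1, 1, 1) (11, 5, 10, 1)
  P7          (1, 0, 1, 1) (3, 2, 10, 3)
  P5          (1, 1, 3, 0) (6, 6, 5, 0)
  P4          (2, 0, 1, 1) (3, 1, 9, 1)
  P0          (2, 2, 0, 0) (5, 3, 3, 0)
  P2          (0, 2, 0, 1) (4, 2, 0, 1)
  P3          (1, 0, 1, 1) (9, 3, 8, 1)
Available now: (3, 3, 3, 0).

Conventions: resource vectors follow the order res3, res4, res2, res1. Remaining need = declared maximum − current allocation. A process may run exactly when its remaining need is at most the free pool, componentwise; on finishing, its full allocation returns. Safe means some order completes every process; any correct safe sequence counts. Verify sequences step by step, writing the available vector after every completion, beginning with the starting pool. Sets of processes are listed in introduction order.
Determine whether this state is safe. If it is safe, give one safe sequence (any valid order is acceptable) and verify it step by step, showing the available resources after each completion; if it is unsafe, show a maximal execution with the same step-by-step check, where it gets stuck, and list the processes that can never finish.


The state is UNSAFE.
Key observation: the wall is res2: completing P0, P5, P2 brings the pool only to (6, 8, 6, 1), and all the rest need more.
The run P0, P5, P2 cannot be extended any further. Verifying each step:
  pool = (3, 3, 3, 0)
  P0: need (3, 1, 3, 0) fits (3, 3, 3, 0); releases (2, 2, 0, 0), pool now (5, 5, 3, 0)
  P5: need (5, 5, 2, 0) fits (5, 5, 3, 0); releases (1, 1, 3, 0), pool now (6, 6, 6, 0)
  P2: need (4, 0, 0, 0) fits (6, 6, 6, 0); releases (0, 2, 0, 1), pool now (6, 8, 6, 1)
  blocked: P6 wants (8, 4, 9, 0), pool (6, 8, 6, 1) — not enough res3 and res2
  blocked: P7 wants (2, 2, 9, 2), pool (6, 8, 6, 1) — not enough res2 and res1
  blocked: P4 wants (1, 1, 8, 0), pool (6, 8, 6, 1) — not enough res2
  blocked: P3 wants (8, 3, 7, 0), pool (6, 8, 6, 1) — not enough res3 and res2
Permanently blocked: P6, P7, P4 and P3.


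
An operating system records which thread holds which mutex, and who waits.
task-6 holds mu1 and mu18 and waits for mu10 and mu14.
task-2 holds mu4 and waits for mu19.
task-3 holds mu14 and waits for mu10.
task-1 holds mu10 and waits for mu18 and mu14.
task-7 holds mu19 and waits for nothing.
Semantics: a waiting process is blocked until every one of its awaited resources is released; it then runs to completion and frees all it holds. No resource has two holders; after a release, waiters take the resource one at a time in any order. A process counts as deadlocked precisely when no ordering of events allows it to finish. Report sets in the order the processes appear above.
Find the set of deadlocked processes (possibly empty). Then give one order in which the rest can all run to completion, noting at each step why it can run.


Deadlocked set: task-6, task-3 and task-1.
Key observation: the wait chain closes on itself along task-6 -> task-3 -> task-1 -> task-6; no other process is dragged down with it.
One completion order for the rest: task-7, task-2.
Check, step by step:
  task-7: no waits; runs immediately, freeing mu19
  run task-2 (all its waits — mu19 — are resolved); releases mu4


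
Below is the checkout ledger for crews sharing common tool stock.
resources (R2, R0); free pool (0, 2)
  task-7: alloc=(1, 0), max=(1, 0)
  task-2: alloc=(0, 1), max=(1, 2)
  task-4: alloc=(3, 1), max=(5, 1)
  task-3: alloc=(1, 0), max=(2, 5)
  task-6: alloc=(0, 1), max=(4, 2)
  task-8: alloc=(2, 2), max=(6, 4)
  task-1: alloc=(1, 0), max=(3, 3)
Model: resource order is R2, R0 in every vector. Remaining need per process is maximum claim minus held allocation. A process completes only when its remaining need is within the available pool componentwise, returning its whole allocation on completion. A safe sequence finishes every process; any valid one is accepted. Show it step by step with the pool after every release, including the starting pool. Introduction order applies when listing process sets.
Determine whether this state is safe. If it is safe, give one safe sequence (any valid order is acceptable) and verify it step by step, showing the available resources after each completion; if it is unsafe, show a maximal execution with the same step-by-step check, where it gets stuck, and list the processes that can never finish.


UNSAFE — no complete ordering exists.
Key observation: after task-7, task-2 the pool peaks at (1, 3), and each blocked process is short somewhere: task-4 on R2; task-3 on R0; task-6 on R2; task-8 on R2; task-1 on R2.
Going as far as possible: task-7, task-2; after that, nothing fits. Walking it through:
  pool = (0, 2)
  run task-7 (needs (0, 0), free (0, 2)); after release of (1, 0) the pool is (1, 2)
  run task-2 (needs (1, 1), free (1, 2)); after release of (0, 1) the pool is (1, 3)
  task-4 still needs (2, 0) but only (1, 3) is free — short on R2
  task-3 still needs (1, 5) but only (1, 3) is free — short on R0
  task-6 still needs (4, 1) but only (1, 3) is free — short on R2
  task-8 still needs (4, 2) but only (1, 3) is free — short on R2
  task-1 still needs (2, 3) but only (1, 3) is free — short on R2
Processes that can never finish: task-4, task-3, task-6, task-8 and task-1.


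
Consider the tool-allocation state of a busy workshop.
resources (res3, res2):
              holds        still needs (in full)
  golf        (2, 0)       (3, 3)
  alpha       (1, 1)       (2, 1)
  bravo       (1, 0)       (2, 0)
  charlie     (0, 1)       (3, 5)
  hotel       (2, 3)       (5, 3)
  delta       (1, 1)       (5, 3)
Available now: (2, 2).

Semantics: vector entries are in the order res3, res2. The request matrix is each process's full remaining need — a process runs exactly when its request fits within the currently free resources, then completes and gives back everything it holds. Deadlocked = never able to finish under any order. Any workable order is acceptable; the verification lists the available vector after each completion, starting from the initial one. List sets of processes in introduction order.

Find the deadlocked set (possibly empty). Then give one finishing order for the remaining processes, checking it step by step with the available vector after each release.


Nothing here is deadlocked.
Key observation: starting with alpha, each completion frees enough for the next — no one is permanently blocked.
One completion order for the rest: alpha, golf, delta, bravo, hotel, charlie. Walking it through:
  pool = (2, 2)
  alpha needs (2, 1) <= (2, 2) -> finishes; pool += (1, 1) = (3, 3)
  golf needs (3, 3) <= (3, 3) -> finishes; pool += (2, 0) = (5, 3)
  delta needs (5, 3) <= (5, 3) -> finishes; pool += (1, 1) = (6, 4)
  bravo needs (2, 0) <= (6, 4) -> finishes; pool += (1, 0) = (7, 4)
  hotel needs (5, 3) <= (7, 4) -> finishes; pool += (2, 3) = (9, 7)
  charlie needs (3, 5) <= (9, 7) -> finishes; pool += (0, 1) = (9, 8)


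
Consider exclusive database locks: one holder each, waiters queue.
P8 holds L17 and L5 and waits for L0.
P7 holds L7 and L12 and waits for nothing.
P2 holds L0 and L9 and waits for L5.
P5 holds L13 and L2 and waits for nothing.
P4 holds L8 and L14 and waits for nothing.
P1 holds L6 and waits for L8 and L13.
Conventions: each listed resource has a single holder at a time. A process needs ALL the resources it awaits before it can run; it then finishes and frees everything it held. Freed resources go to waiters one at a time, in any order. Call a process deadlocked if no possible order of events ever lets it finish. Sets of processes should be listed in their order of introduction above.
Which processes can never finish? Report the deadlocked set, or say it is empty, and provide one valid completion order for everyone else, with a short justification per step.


Deadlocked: P8 and P2.
Key observation: nobody on the ring P8 -> P2 -> P8 can start until another member finishes, which never happens; no other process is dragged down with it.
The rest can finish in the order P4, P5, P1, P7.
Verifying each step:
  run P4 (it waits on nothing); releases L8 and L14
  run P5 (it waits on nothing); releases L13 and L2
  P1 waits on L8 and L13 — all released -> runs and releases L6
  run P7 (it waits on nothing); releases L7 and L12


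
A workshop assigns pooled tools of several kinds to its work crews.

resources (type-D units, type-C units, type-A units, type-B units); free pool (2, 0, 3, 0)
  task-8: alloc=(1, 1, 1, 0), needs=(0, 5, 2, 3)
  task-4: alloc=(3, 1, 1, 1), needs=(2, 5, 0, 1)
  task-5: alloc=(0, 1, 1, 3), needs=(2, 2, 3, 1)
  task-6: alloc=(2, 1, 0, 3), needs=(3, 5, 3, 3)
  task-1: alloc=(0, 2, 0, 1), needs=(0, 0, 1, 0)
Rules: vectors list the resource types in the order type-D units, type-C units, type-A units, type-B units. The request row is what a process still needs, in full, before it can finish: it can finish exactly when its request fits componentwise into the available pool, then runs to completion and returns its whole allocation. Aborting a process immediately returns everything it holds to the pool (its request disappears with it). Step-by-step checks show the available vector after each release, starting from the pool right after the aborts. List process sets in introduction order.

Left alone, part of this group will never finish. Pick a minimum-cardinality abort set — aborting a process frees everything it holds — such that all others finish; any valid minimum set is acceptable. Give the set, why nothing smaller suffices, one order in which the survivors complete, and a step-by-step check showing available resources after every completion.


Minimum abort set: task-8 and task-6.
Key observation: the returned (3, 2, 1, 3) from task-8 and task-6 is what brings task-4 — unrunnable before, under any order — into play at step 3.
No one abort is enough; case by case: task-8 alone leaves task-4 blocked (short on type-C units); task-4 alone leaves task-8 blocked (short on type-C units); task-5 alone leaves task-8 blocked (short on type-C units); task-6 alone leaves task-8 blocked (short on type-C units); task-1 alone leaves task-8 blocked (short on type-C units).
One survivor order: task-5, task-1, task-4. Verifying each step (post-abort pool first):
  pool = (5, 2, 4, 3)
  task-5 needs (2, 2, 3, 1) <= (5, 2, 4, 3) -> finishes; pool += (0, 1, 1, 3) = (5, 3, 5, 6)
  task-1 needs (0, 0, 1, 0) <= (5, 3, 5, 6) -> finishes; pool += (0, 2, 0, 1) = (5, 5, 5, 7)
  task-4 needs (2, 5, 0, 1) <= (5, 5, 5, 7) -> finishes; pool += (3, 1, 1, 1) = (8, 6, 6, 8)


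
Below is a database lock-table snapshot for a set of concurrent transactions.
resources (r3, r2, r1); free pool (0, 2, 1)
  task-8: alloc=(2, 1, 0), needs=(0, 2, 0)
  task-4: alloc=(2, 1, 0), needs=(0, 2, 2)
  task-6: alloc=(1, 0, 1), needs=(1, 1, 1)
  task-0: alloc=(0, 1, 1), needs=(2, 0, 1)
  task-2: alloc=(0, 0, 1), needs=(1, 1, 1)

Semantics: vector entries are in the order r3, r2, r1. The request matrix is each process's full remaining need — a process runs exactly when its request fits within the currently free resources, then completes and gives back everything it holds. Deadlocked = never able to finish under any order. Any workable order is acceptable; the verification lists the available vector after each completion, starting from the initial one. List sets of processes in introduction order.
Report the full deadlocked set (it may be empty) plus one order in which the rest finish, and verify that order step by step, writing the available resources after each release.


Nothing here is deadlocked.
Key observation: there is always a runnable process — task-8 first — so the state unwinds completely.
The rest can finish in the order task-8, task-6, task-4, task-2, task-0. Step-by-step check:
  pool = (0, 2, 1)
  task-8 needs (0, 2, 0) <= (0, 2, 1) -> finishes; pool += (2, 1, 0) = (2, 3, 1)
  task-6 needs (1, 1, 1) <= (2, 3, 1) -> finishes; pool += (1, 0, 1) = (3, 3, 2)
  task-4 needs (0, 2, 2) <= (3, 3, 2) -> finishes; pool += (2, 1, 0) = (5, 4, 2)
  task-2 needs (1, 1, 1) <= (5, 4, 2) -> finishes; pool += (0, 0, 1) = (5, 4, 3)
  task-0 needs (2, 0, 1) <= (5, 4, 3) -> finishes; pool += (0, 1, 1) = (5, 5, 4)


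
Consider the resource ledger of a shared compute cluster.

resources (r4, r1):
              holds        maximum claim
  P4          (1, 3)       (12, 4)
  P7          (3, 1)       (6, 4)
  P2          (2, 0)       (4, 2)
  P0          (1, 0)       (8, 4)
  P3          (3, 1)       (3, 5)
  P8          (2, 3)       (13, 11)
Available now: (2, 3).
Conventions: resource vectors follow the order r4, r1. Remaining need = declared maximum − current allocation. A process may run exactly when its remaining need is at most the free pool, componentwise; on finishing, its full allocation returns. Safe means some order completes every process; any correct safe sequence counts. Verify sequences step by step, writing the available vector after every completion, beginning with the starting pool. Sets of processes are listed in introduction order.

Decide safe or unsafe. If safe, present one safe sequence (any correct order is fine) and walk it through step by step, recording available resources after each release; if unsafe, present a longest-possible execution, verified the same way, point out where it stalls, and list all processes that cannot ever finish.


SAFE, for example via the order P2, P7, P0, P3, P4, P8.
Key observation: reading the order forward, P2 is the first process whose need (2, 2) meets the free pool (2, 3) exactly on a resource it requests.
Check, step by step:
  pool = (2, 3)
  P2: need (2, 2) fits (2, 3); releases (2, 0), pool now (4, 3)
  P7: need (3, 3) fits (4, 3); releases (3, 1), pool now (7, 4)
  P0: need (7, 4) fits (7, 4); releases (1, 0), pool now (8, 4)
  P3: need (0, 4) fits (8, 4); releases (3, 1), pool now (11, 5)
  P4: need (11, 1) fits (11, 5); releases (1, 3), pool now (12, 8)
  P8: need (11, 8) fits (12, 8); releases (2, 3), pool now (14, 11)


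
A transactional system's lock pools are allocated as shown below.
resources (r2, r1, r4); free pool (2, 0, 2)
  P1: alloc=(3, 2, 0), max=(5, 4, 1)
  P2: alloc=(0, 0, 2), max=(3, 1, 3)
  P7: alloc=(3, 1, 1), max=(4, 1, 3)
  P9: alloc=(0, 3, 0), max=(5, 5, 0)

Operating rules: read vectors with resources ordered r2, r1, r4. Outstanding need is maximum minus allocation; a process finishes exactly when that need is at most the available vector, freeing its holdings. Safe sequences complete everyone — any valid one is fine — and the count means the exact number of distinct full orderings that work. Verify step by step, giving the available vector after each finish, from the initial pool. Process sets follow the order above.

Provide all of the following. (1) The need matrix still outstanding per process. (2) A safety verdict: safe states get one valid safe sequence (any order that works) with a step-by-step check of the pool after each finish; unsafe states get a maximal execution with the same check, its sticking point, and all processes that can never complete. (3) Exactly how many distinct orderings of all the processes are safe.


(1) Outstanding need per process (order r2, r1, r4):
  P1: (2, 2, 1)
  P2: (3, 1, 1)
  P7: (1, 0, 2)
  P9: (5, 2, 0)
(2) UNSAFE.
Key observation: P7, P2 can finish, but then (5, 1, 5) is all there is, and the blocked group's r1 demands exceed it.
A maximal execution: P7, P2 — then nothing else fits. Verifying each step:
  pool = (2, 0, 2)
  run P7 (needs (1, 0, 2), free (2, 0, 2)); after release of (3, 1, 1) the pool is (5, 1, 3)
  run P2 (needs (3, 1, 1), free (5, 1, 3)); after release of (0, 0, 2) the pool is (5, 1, 5)
  blocked: P1 wants (2, 2, 1), pool (5, 1, 5) — not enough r1
  blocked: P9 wants (5, 2, 0), pool (5, 1, 5) — not enough r1
Processes that can never finish: P1 and P9.
(3) Precisely 0 of the possible complete orderings are safe sequences.


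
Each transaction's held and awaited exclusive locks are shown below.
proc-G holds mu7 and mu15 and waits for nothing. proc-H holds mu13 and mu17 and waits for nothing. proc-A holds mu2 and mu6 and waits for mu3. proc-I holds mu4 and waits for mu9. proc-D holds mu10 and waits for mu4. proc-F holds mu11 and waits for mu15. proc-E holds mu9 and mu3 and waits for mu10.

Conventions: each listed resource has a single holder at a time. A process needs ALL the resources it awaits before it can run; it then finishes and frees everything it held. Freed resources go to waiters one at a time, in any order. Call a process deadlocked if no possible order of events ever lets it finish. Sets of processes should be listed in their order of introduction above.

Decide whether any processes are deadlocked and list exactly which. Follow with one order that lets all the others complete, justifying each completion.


Deadlocked set: proc-A, proc-I, proc-D and proc-E.
Key observation: the loop proc-E -> proc-D -> proc-I -> proc-E blocks itself forever; proc-A waits into the deadlock from upstream.
The rest can finish in the order proc-G, proc-F, proc-H.
Walking it through:
  proc-G waits on nothing -> runs at once and releases mu7 and mu15
  proc-F waits on mu15 — all released -> runs and releases mu11
  proc-H waits on nothing -> runs at once and releases mu13 and mu17
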